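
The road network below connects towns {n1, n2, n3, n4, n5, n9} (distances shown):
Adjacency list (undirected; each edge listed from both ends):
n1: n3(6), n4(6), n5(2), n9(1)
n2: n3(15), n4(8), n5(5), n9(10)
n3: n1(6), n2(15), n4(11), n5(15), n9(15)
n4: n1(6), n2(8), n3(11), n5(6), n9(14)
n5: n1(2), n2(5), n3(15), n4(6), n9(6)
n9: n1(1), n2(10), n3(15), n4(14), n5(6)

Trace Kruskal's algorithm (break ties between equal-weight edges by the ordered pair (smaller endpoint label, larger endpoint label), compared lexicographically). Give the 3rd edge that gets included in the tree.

Kruskal's algorithm — process edges by increasing weight (ties by edge label):
n1–n9 (1): add — endpoints in different components.
n1–n5 (2): add — endpoints in different components.
n2–n5 (5): add — endpoints in different components.
n1–n3 (6): add — endpoints in different components.
n1–n4 (6): add — endpoints in different components.
The 3rd edge added is n2–n5.

n2-n5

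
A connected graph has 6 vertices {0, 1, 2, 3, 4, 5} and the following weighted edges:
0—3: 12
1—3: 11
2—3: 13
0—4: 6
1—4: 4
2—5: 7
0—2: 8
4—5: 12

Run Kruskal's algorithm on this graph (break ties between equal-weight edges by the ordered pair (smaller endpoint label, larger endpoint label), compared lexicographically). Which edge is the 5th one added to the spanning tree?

Kruskal's algorithm — process edges by increasing weight (ties by edge label):
1—4 (4): add. Components now {0} {1,4} {2} {3} {5}
0—4 (6): add. Components now {0,1,4} {2} {3} {5}
2—5 (7): add. Components now {0,1,4} {2,5} {3}
0—2 (8): add. Components now {0,1,2,4,5} {3}
1—3 (11): add. Components now {0,1,2,3,4,5}
The 5th edge added is 1—3.

1-3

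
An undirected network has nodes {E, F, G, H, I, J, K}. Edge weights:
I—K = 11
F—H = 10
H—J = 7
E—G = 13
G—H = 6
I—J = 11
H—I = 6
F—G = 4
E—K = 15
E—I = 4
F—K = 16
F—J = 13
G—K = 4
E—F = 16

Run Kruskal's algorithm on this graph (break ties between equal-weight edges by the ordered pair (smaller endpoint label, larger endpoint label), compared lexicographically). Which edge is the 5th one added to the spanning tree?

Kruskal: consider edges lightest-first.
E—I (4): add. Components now {E,I} {F} {G} {H} {J} {K}
F—G (4): add. Components now {E,I} {F,G} {H} {J} {K}
G—K (4): add. Components now {E,I} {F,G,K} {H} {J}
G—H (6): add. Components now {E,I} {F,G,H,K} {J}
H—I (6): add. Components now {E,F,G,H,I,K} {J}
H—J (7): add. Components now {E,F,G,H,I,J,K}
The 5th edge added is H—I.

H-I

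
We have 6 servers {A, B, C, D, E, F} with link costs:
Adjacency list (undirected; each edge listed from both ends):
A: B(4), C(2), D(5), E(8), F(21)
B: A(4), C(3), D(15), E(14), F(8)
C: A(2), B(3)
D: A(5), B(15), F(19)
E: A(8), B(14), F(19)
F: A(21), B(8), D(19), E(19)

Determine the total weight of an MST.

26

Prim's algorithm from C:
Step 1: frontier [A-C 2, B-C 3] → take A-C (2); add A.
Step 2: frontier [A-B 4, A-D 5, A-E 8, A-F 21, B-C 3] → take B-C (3); add B.
Step 3: frontier [A-D 5, A-E 8, A-F 21, B-F 8, B-E 14, B-D 15] → take A-D (5); add D.
Step 4: frontier [A-E 8, A-F 21, B-F 8, B-E 14, D-F 19] → take A-E (8); add E.
Step 5: frontier [A-F 21, B-F 8, D-F 19, E-F 19] → take B-F (8); add F.
MST edges: A-C, B-C, A-D, A-E, B-F; total weight 2+3+5+8+8 = 26.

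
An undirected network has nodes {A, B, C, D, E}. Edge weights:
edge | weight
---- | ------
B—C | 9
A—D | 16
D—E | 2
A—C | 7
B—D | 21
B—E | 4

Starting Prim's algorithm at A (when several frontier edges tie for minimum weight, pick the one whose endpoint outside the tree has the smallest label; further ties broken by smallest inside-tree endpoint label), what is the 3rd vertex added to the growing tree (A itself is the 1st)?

B

Prim's algorithm from A:
Step 1: frontier [A—C 7, A—D 16] → take A—C (7); add C.
Step 2: frontier [A—D 16, B—C 9] → take B—C (9); add B.
Step 3: frontier [A—D 16, B—E 4, B—D 21] → take B—E (4); add E.
Step 4: frontier [A—D 16, B—D 21, D—E 2] → take D—E (2); add D.
Vertex order: A, C, B, E, D. The 3rd vertex is B.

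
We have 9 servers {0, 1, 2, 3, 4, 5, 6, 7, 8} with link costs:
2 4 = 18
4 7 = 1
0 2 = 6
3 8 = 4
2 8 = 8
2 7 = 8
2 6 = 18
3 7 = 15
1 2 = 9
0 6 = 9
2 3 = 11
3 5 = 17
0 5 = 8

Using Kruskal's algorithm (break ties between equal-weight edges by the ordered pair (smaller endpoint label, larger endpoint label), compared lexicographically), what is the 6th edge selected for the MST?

2-8

Kruskal's algorithm — process edges by increasing weight (ties by edge label):
4 7 (1): add — endpoints in different components.
3 8 (4): add — endpoints in different components.
0 2 (6): add — endpoints in different components.
0 5 (8): add — endpoints in different components.
2 7 (8): add — endpoints in different components.
2 8 (8): add — endpoints in different components.
0 6 (9): add — endpoints in different components.
1 2 (9): add — endpoints in different components.
The 6th edge added is 2 8.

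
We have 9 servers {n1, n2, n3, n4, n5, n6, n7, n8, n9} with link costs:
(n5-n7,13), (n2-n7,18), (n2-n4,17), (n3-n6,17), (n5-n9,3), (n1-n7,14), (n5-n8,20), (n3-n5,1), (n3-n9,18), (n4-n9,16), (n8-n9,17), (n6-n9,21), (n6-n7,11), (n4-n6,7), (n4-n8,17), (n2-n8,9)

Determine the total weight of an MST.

Grow the tree from n3 using Prim:
Step 1: cheapest edge leaving the tree is n3-n5 (1); add n5.
Step 2: cheapest edge leaving the tree is n5-n9 (3); add n9.
Step 3: cheapest edge leaving the tree is n5-n7 (13); add n7.
Step 4: cheapest edge leaving the tree is n6-n7 (11); add n6.
Step 5: cheapest edge leaving the tree is n4-n6 (7); add n4.
Step 6: cheapest edge leaving the tree is n1-n7 (14); add n1.
Step 7: cheapest edge leaving the tree is n2-n4 (17); add n2.
Step 8: cheapest edge leaving the tree is n2-n8 (9); add n8.
MST edges: n3-n5, n5-n9, n5-n7, n6-n7, n4-n6, n1-n7, n2-n4, n2-n8; total weight 1+3+13+11+7+14+17+9 = 75.

75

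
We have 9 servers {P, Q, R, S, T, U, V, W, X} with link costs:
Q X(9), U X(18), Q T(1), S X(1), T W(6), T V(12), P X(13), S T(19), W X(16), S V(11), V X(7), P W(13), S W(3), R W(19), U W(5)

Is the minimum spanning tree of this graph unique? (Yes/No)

Sort edges by weight, then run Kruskal:
Q T (1): add — endpoints in different components.
S X (1): add — endpoints in different components.
S W (3): add — endpoints in different components.
U W (5): add — endpoints in different components.
T W (6): add — endpoints in different components.
V X (7): add — endpoints in different components.
Q X (9): skip — X and Q already connected.
S V (11): skip — S and V already connected.
T V (12): skip — T and V already connected.
P W (13): add — endpoints in different components.
P X (13): skip — X and P already connected.
W X (16): skip — W and X already connected.
U X (18): skip — X and U already connected.
R W (19): add — endpoints in different components.
Non-tree edge P X has weight 13, equal to the heaviest edge on its tree cycle — swapping gives another MST of the same weight. Not unique.

No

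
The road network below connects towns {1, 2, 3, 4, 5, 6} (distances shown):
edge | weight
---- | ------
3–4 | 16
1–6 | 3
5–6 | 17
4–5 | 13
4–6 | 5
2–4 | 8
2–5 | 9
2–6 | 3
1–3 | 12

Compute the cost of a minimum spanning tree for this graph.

Prim, starting at 6.
Step 1: frontier [1–6 3, 2–6 3, 4–6 5, 5–6 17] → take 1–6 (3); add 1.
Step 2: frontier [1–3 12, 2–6 3, 4–6 5, 5–6 17] → take 2–6 (3); add 2.
Step 3: frontier [1–3 12, 2–4 8, 2–5 9, 4–6 5, 5–6 17] → take 4–6 (5); add 4.
Step 4: frontier [1–3 12, 2–5 9, 4–5 13, 3–4 16, 5–6 17] → take 2–5 (9); add 5.
Step 5: frontier [1–3 12, 3–4 16] → take 1–3 (12); add 3.
MST edges: 1–6, 2–6, 4–6, 2–5, 1–3; total weight 3+3+5+9+12 = 32.

32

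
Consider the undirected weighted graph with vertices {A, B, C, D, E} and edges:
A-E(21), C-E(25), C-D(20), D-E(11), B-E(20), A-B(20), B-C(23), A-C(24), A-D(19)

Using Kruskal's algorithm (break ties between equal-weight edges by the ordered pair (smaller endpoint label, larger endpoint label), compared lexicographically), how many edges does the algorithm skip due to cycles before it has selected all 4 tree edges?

1

Sort edges by weight, then run Kruskal:
D-E (11): add. Components now {A} {B} {C} {D,E}
A-D (19): add. Components now {A,D,E} {B} {C}
A-B (20): add. Components now {A,B,D,E} {C}
B-E (20): skip — B and E already connected.
C-D (20): add. Components now {A,B,C,D,E}
Edges rejected before the tree was complete: 1.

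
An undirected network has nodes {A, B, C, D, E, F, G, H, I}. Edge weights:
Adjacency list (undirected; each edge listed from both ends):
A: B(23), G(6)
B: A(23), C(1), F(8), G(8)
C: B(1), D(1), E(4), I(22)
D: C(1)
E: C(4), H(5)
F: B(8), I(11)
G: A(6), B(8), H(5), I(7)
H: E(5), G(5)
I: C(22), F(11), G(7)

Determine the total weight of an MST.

Kruskal: consider edges lightest-first.
B–C (1): add — endpoints in different components.
C–D (1): add — endpoints in different components.
C–E (4): add — endpoints in different components.
E–H (5): add — endpoints in different components.
G–H (5): add — endpoints in different components.
A–G (6): add — endpoints in different components.
G–I (7): add — endpoints in different components.
B–F (8): add — endpoints in different components.
MST edges: B–C, C–D, C–E, E–H, G–H, A–G, G–I, B–F; total weight 1+1+4+5+5+6+7+8 = 37.

37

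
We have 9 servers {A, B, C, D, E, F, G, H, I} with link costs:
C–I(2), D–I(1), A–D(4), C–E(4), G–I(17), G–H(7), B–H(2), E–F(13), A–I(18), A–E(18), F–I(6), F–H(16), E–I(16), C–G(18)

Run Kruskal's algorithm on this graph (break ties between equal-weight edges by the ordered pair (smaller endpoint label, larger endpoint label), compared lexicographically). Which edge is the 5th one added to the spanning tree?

C-E

Kruskal: consider edges lightest-first.
D–I (1): add — endpoints in different components.
B–H (2): add — endpoints in different components.
C–I (2): add — endpoints in different components.
A–D (4): add — endpoints in different components.
C–E (4): add — endpoints in different components.
F–I (6): add — endpoints in different components.
G–H (7): add — endpoints in different components.
E–F (13): skip — E and F already connected.
E–I (16): skip — E and I already connected.
F–H (16): add — endpoints in different components.
The 5th edge added is C–E.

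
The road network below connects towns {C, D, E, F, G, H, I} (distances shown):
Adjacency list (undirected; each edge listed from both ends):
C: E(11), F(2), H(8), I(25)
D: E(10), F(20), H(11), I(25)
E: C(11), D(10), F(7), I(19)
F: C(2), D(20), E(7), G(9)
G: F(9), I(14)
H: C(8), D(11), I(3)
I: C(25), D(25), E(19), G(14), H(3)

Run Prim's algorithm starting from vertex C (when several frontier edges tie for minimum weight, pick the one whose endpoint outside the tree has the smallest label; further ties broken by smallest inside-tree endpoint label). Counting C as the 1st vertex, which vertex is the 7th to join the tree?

D

Prim, starting at C.
Step 1: frontier [C F 2, C H 8, C E 11, C I 25] → take C F (2); add F.
Step 2: frontier [C H 8, C E 11, C I 25, E F 7, F G 9, D F 20] → take E F (7); add E.
Step 3: frontier [C H 8, C I 25, D E 10, E I 19, F G 9, D F 20] → take C H (8); add H.
Step 4: frontier [C I 25, D E 10, E I 19, F G 9, D F 20, H I 3, D H 11] → take H I (3); add I.
Step 5: frontier [D E 10, F G 9, D F 20, D H 11, G I 14, D I 25] → take F G (9); add G.
Step 6: frontier [D E 10, D F 20, D H 11, D I 25] → take D E (10); add D.
Vertex order: C, F, E, H, I, G, D. The 7th vertex is D.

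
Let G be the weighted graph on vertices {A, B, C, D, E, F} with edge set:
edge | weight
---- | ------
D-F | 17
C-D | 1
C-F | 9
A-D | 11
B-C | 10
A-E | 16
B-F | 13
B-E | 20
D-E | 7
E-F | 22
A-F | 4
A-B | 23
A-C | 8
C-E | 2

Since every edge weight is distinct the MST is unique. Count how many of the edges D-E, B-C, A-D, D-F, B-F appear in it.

1

Kruskal's algorithm — process edges by increasing weight (ties by edge label):
C-D (1): add. Components now {A} {B} {C,D} {E} {F}
C-E (2): add. Components now {A} {B} {C,D,E} {F}
A-F (4): add. Components now {A,F} {B} {C,D,E}
D-E (7): skip — D and E already connected.
A-C (8): add. Components now {A,C,D,E,F} {B}
C-F (9): skip — C and F already connected.
B-C (10): add. Components now {A,B,C,D,E,F}
MST edge set: {C-D, C-E, A-F, A-C, B-C}.
Of the listed edges, {B-C} are in the MST → 1.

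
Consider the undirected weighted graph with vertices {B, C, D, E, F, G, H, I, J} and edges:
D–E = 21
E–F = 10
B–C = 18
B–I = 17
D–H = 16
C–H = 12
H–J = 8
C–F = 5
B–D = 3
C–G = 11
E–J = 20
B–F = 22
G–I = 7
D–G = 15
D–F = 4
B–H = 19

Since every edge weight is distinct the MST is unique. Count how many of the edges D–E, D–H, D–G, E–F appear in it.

Kruskal's algorithm — process edges by increasing weight (ties by edge label):
B–D (3): add — endpoints in different components.
D–F (4): add — endpoints in different components.
C–F (5): add — endpoints in different components.
G–I (7): add — endpoints in different components.
H–J (8): add — endpoints in different components.
E–F (10): add — endpoints in different components.
C–G (11): add — endpoints in different components.
C–H (12): add — endpoints in different components.
MST edge set: {B–D, D–F, C–F, G–I, H–J, E–F, C–G, C–H}.
Of the listed edges, {E–F} are in the MST → 1.

1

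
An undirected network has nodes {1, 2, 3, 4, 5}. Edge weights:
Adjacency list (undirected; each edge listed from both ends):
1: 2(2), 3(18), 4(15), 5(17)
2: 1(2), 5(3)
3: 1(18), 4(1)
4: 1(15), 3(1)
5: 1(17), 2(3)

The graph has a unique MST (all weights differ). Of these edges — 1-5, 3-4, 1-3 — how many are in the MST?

Kruskal's algorithm — process edges by increasing weight (ties by edge label):
3-4 (1): add. Components now {1} {2} {3,4} {5}
1-2 (2): add. Components now {1,2} {3,4} {5}
2-5 (3): add. Components now {1,2,5} {3,4}
1-4 (15): add. Components now {1,2,3,4,5}
MST edge set: {3-4, 1-2, 2-5, 1-4}.
Of the listed edges, {3-4} are in the MST → 1.

1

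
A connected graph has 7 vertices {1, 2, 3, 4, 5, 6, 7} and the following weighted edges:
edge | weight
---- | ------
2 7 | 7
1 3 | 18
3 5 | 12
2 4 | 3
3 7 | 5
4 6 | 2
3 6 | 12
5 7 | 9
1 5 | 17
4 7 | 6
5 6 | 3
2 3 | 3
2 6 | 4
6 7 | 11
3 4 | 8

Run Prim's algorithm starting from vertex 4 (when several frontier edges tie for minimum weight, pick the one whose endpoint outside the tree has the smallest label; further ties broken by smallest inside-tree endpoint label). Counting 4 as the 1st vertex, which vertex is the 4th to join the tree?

Grow the tree from 4 using Prim:
Step 1: cheapest edge leaving the tree is 4 6 (2); add 6.
Step 2: cheapest edge leaving the tree is 2 4 (3); add 2.
Step 3: cheapest edge leaving the tree is 2 3 (3); add 3.
Step 4: cheapest edge leaving the tree is 5 6 (3); add 5.
Step 5: cheapest edge leaving the tree is 3 7 (5); add 7.
Step 6: cheapest edge leaving the tree is 1 5 (17); add 1.
Vertex order: 4, 6, 2, 3, 5, 7, 1. The 4th vertex is 3.

3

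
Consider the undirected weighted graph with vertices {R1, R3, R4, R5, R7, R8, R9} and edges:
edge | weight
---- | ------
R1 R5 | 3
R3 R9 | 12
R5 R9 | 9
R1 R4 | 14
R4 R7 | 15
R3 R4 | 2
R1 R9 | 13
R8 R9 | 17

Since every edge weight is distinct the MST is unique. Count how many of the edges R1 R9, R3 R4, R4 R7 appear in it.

2

Sort edges by weight, then run Kruskal:
R3 R4 (2): add — endpoints in different components.
R1 R5 (3): add — endpoints in different components.
R5 R9 (9): add — endpoints in different components.
R3 R9 (12): add — endpoints in different components.
R1 R9 (13): skip — R9 and R1 already connected.
R1 R4 (14): skip — R1 and R4 already connected.
R4 R7 (15): add — endpoints in different components.
R8 R9 (17): add — endpoints in different components.
MST edge set: {R3 R4, R1 R5, R5 R9, R3 R9, R4 R7, R8 R9}.
Of the listed edges, {R3 R4, R4 R7} are in the MST → 2.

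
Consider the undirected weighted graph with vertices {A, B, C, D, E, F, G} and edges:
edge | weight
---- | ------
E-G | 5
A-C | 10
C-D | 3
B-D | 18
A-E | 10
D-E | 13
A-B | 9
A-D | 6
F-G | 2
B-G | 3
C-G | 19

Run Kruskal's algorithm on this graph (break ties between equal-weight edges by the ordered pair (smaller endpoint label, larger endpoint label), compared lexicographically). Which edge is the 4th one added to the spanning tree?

E-G

Kruskal's algorithm — process edges by increasing weight (ties by edge label):
F-G (2): add — endpoints in different components.
B-G (3): add — endpoints in different components.
C-D (3): add — endpoints in different components.
E-G (5): add — endpoints in different components.
A-D (6): add — endpoints in different components.
A-B (9): add — endpoints in different components.
The 4th edge added is E-G.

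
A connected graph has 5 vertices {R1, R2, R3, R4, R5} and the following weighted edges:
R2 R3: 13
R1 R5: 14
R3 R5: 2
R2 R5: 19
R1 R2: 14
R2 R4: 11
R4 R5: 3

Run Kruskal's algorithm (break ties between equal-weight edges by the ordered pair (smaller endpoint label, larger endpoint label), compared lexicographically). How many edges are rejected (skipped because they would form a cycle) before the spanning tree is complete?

1

Sort edges by weight, then run Kruskal:
R3 R5 (2): add. Components now {R4} {R2} {R3,R5} {R1}
R4 R5 (3): add. Components now {R3,R4,R5} {R2} {R1}
R2 R4 (11): add. Components now {R2,R3,R4,R5} {R1}
R2 R3 (13): skip — R2 and R3 already connected.
R1 R2 (14): add. Components now {R1,R2,R3,R4,R5}
Edges rejected before the tree was complete: 1.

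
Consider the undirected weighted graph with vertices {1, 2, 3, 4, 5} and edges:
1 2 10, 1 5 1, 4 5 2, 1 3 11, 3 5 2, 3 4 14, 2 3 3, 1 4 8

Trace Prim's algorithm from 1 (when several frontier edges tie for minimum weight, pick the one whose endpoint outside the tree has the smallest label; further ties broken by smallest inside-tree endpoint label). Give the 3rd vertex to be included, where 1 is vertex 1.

Grow the tree from 1 using Prim:
Step 1: frontier [1 5 1, 1 4 8, 1 2 10, 1 3 11] → take 1 5 (1); add 5.
Step 2: frontier [1 4 8, 1 2 10, 1 3 11, 3 5 2, 4 5 2] → take 3 5 (2); add 3.
Step 3: frontier [1 4 8, 1 2 10, 2 3 3, 3 4 14, 4 5 2] → take 4 5 (2); add 4.
Step 4: frontier [1 2 10, 2 3 3] → take 2 3 (3); add 2.
Vertex order: 1, 5, 3, 4, 2. The 3rd vertex is 3.

3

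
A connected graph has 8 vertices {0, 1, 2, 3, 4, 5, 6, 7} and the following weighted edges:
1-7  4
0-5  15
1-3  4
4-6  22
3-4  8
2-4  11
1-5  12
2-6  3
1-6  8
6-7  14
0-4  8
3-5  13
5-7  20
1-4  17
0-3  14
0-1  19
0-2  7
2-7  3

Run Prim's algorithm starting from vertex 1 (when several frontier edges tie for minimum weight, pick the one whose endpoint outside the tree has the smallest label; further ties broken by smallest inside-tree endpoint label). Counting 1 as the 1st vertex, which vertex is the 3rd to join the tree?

Grow the tree from 1 using Prim:
Step 1: cheapest edge leaving the tree is 1-3 (4); add 3.
Step 2: cheapest edge leaving the tree is 1-7 (4); add 7.
Step 3: cheapest edge leaving the tree is 2-7 (3); add 2.
Step 4: cheapest edge leaving the tree is 2-6 (3); add 6.
Step 5: cheapest edge leaving the tree is 0-2 (7); add 0.
Step 6: cheapest edge leaving the tree is 0-4 (8); add 4.
Step 7: cheapest edge leaving the tree is 1-5 (12); add 5.
Vertex order: 1, 3, 7, 2, 6, 0, 4, 5. The 3rd vertex is 7.

7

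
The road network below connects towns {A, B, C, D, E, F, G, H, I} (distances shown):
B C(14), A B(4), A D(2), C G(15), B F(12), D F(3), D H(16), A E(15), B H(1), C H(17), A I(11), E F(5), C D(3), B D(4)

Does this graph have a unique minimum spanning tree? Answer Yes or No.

No

Kruskal's algorithm — process edges by increasing weight (ties by edge label):
B H (1): add — endpoints in different components.
A D (2): add — endpoints in different components.
C D (3): add — endpoints in different components.
D F (3): add — endpoints in different components.
A B (4): add — endpoints in different components.
B D (4): skip — B and D already connected.
E F (5): add — endpoints in different components.
A I (11): add — endpoints in different components.
B F (12): skip — B and F already connected.
B C (14): skip — B and C already connected.
A E (15): skip — A and E already connected.
C G (15): add — endpoints in different components.
Non-tree edge B D has weight 4, equal to the heaviest edge on its tree cycle — swapping gives another MST of the same weight. Not unique.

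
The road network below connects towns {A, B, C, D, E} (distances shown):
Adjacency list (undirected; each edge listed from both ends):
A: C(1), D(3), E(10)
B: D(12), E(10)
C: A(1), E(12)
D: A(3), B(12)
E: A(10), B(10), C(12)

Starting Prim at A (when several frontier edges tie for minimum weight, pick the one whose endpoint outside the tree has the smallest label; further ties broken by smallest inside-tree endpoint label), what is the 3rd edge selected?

Grow the tree from A using Prim:
Step 1: frontier [A C 1, A D 3, A E 10] → take A C (1); add C.
Step 2: frontier [A D 3, A E 10, C E 12] → take A D (3); add D.
Step 3: frontier [A E 10, C E 12, B D 12] → take A E (10); add E.
Step 4: frontier [B D 12, B E 10] → take B E (10); add B.
The 3rd edge added is A E.

A-E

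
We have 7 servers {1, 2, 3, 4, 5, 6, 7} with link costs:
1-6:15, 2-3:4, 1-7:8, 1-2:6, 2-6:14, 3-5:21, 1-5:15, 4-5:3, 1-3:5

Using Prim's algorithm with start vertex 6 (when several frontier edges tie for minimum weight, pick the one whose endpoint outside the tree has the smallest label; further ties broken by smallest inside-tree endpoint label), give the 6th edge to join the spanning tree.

4-5

Grow the tree from 6 using Prim:
Step 1: frontier [2-6 14, 1-6 15] → take 2-6 (14); add 2.
Step 2: frontier [2-3 4, 1-2 6, 1-6 15] → take 2-3 (4); add 3.
Step 3: frontier [1-2 6, 1-3 5, 3-5 21, 1-6 15] → take 1-3 (5); add 1.
Step 4: frontier [1-7 8, 1-5 15, 3-5 21] → take 1-7 (8); add 7.
Step 5: frontier [1-5 15, 3-5 21] → take 1-5 (15); add 5.
Step 6: frontier [4-5 3] → take 4-5 (3); add 4.
The 6th edge added is 4-5.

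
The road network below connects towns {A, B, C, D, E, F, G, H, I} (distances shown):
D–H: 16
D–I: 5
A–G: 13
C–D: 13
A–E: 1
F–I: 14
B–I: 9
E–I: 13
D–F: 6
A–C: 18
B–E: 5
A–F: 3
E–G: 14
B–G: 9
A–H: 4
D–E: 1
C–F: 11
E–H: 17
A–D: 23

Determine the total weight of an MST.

Prim's algorithm from E:
Step 1: cheapest edge leaving the tree is A–E (1); add A.
Step 2: cheapest edge leaving the tree is D–E (1); add D.
Step 3: cheapest edge leaving the tree is A–F (3); add F.
Step 4: cheapest edge leaving the tree is A–H (4); add H.
Step 5: cheapest edge leaving the tree is B–E (5); add B.
Step 6: cheapest edge leaving the tree is D–I (5); add I.
Step 7: cheapest edge leaving the tree is B–G (9); add G.
Step 8: cheapest edge leaving the tree is C–F (11); add C.
MST edges: A–E, D–E, A–F, A–H, B–E, D–I, B–G, C–F; total weight 1+1+3+4+5+5+9+11 = 39.

39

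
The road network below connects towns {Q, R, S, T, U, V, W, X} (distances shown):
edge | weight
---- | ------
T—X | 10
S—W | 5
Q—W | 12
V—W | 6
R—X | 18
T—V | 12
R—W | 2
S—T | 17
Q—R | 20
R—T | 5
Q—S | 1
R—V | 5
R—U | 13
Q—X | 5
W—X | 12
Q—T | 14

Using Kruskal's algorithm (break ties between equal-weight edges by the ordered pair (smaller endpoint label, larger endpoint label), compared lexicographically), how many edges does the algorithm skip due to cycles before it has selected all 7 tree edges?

Kruskal's algorithm — process edges by increasing weight (ties by edge label):
Q—S (1): add — endpoints in different components.
R—W (2): add — endpoints in different components.
Q—X (5): add — endpoints in different components.
R—T (5): add — endpoints in different components.
R—V (5): add — endpoints in different components.
S—W (5): add — endpoints in different components.
V—W (6): skip — V and W already connected.
T—X (10): skip — X and T already connected.
Q—W (12): skip — Q and W already connected.
T—V (12): skip — T and V already connected.
W—X (12): skip — X and W already connected.
R—U (13): add — endpoints in different components.
Edges rejected before the tree was complete: 5.

5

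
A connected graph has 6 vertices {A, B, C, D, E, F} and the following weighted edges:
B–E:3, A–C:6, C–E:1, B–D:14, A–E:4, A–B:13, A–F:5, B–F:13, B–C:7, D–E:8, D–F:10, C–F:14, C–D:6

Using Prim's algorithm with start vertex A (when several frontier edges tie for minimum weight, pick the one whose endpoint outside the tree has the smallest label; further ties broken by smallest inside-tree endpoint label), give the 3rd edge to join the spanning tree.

B-E

Prim, starting at A.
Step 1: cheapest edge leaving the tree is A–E (4); add E.
Step 2: cheapest edge leaving the tree is C–E (1); add C.
Step 3: cheapest edge leaving the tree is B–E (3); add B.
Step 4: cheapest edge leaving the tree is A–F (5); add F.
Step 5: cheapest edge leaving the tree is C–D (6); add D.
The 3rd edge added is B–E.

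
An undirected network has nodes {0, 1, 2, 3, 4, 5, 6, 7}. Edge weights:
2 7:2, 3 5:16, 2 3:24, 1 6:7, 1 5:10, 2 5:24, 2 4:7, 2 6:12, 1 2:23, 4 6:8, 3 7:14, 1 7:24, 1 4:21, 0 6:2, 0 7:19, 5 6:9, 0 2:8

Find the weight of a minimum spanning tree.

49

Prim, starting at 1.
Step 1: cheapest edge leaving the tree is 1 6 (7); add 6.
Step 2: cheapest edge leaving the tree is 0 6 (2); add 0.
Step 3: cheapest edge leaving the tree is 0 2 (8); add 2.
Step 4: cheapest edge leaving the tree is 2 7 (2); add 7.
Step 5: cheapest edge leaving the tree is 2 4 (7); add 4.
Step 6: cheapest edge leaving the tree is 5 6 (9); add 5.
Step 7: cheapest edge leaving the tree is 3 7 (14); add 3.
MST edges: 1 6, 0 6, 0 2, 2 7, 2 4, 5 6, 3 7; total weight 7+2+8+2+7+9+14 = 49.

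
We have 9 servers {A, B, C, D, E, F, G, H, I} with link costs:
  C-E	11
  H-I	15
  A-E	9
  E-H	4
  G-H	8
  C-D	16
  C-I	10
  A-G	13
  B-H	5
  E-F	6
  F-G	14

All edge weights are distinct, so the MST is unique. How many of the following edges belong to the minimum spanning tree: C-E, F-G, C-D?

2

Kruskal: consider edges lightest-first.
E-H (4): add — endpoints in different components.
B-H (5): add — endpoints in different components.
E-F (6): add — endpoints in different components.
G-H (8): add — endpoints in different components.
A-E (9): add — endpoints in different components.
C-I (10): add — endpoints in different components.
C-E (11): add — endpoints in different components.
A-G (13): skip — A and G already connected.
F-G (14): skip — F and G already connected.
H-I (15): skip — H and I already connected.
C-D (16): add — endpoints in different components.
MST edge set: {E-H, B-H, E-F, G-H, A-E, C-I, C-E, C-D}.
Of the listed edges, {C-E, C-D} are in the MST → 2.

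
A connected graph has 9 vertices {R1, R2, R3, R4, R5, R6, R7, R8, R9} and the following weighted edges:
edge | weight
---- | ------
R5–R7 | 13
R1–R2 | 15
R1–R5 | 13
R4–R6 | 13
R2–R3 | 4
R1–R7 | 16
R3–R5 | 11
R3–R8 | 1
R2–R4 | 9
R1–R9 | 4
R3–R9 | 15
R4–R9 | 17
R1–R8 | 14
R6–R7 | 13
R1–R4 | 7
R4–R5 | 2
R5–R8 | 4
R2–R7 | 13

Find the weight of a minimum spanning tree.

48

Prim, starting at R4.
Step 1: cheapest edge leaving the tree is R4–R5 (2); add R5.
Step 2: cheapest edge leaving the tree is R5–R8 (4); add R8.
Step 3: cheapest edge leaving the tree is R3–R8 (1); add R3.
Step 4: cheapest edge leaving the tree is R2–R3 (4); add R2.
Step 5: cheapest edge leaving the tree is R1–R4 (7); add R1.
Step 6: cheapest edge leaving the tree is R1–R9 (4); add R9.
Step 7: cheapest edge leaving the tree is R4–R6 (13); add R6.
Step 8: cheapest edge leaving the tree is R2–R7 (13); add R7.
MST edges: R4–R5, R5–R8, R3–R8, R2–R3, R1–R4, R1–R9, R4–R6, R2–R7; total weight 2+4+1+4+7+4+13+13 = 48.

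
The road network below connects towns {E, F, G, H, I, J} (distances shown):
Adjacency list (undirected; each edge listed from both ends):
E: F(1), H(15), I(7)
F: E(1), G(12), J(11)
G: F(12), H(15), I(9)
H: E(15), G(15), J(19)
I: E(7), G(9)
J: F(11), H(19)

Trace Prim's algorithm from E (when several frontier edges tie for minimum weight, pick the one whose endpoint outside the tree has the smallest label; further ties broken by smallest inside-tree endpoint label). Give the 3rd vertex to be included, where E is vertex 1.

I

Prim's algorithm from E:
Step 1: cheapest edge leaving the tree is E–F (1); add F.
Step 2: cheapest edge leaving the tree is E–I (7); add I.
Step 3: cheapest edge leaving the tree is G–I (9); add G.
Step 4: cheapest edge leaving the tree is F–J (11); add J.
Step 5: cheapest edge leaving the tree is E–H (15); add H.
Vertex order: E, F, I, G, J, H. The 3rd vertex is I.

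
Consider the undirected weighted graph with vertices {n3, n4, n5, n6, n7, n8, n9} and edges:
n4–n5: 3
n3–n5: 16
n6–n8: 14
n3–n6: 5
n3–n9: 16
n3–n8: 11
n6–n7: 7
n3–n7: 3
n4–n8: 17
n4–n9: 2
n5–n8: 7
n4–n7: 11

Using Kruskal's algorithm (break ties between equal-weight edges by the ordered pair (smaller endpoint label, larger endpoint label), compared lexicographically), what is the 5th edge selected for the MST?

n5-n8

Kruskal: consider edges lightest-first.
n4–n9 (2): add. Components now {n7} {n3} {n5} {n4,n9} {n8} {n6}
n3–n7 (3): add. Components now {n3,n7} {n5} {n4,n9} {n8} {n6}
n4–n5 (3): add. Components now {n3,n7} {n4,n5,n9} {n8} {n6}
n3–n6 (5): add. Components now {n3,n6,n7} {n4,n5,n9} {n8}
n5–n8 (7): add. Components now {n3,n6,n7} {n4,n5,n8,n9}
n6–n7 (7): skip — n7 and n6 already connected.
n3–n8 (11): add. Components now {n3,n4,n5,n6,n7,n8,n9}
The 5th edge added is n5–n8.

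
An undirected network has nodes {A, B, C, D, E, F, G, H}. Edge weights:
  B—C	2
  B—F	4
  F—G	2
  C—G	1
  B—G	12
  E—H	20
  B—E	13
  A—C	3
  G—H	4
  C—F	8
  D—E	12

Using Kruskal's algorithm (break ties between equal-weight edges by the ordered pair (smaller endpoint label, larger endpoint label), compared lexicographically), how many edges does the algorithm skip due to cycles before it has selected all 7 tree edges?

Sort edges by weight, then run Kruskal:
C—G (1): add — endpoints in different components.
B—C (2): add — endpoints in different components.
F—G (2): add — endpoints in different components.
A—C (3): add — endpoints in different components.
B—F (4): skip — B and F already connected.
G—H (4): add — endpoints in different components.
C—F (8): skip — C and F already connected.
B—G (12): skip — B and G already connected.
D—E (12): add — endpoints in different components.
B—E (13): add — endpoints in different components.
Edges rejected before the tree was complete: 3.

3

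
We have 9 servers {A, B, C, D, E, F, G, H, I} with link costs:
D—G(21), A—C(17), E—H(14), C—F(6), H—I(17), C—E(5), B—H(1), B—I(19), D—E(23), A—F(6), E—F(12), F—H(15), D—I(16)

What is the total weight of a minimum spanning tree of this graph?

86

Kruskal: consider edges lightest-first.
B—H (1): add — endpoints in different components.
C—E (5): add — endpoints in different components.
A—F (6): add — endpoints in different components.
C—F (6): add — endpoints in different components.
E—F (12): skip — E and F already connected.
E—H (14): add — endpoints in different components.
F—H (15): skip — F and H already connected.
D—I (16): add — endpoints in different components.
A—C (17): skip — A and C already connected.
H—I (17): add — endpoints in different components.
B—I (19): skip — B and I already connected.
D—G (21): add — endpoints in different components.
MST edges: B—H, C—E, A—F, C—F, E—H, D—I, H—I, D—G; total weight 1+5+6+6+14+16+17+21 = 86.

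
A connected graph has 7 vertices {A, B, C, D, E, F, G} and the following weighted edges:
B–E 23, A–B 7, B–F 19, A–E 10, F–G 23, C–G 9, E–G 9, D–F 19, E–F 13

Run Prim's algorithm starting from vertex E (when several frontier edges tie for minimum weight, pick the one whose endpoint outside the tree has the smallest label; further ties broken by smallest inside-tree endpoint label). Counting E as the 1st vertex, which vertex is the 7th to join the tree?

Prim's algorithm from E:
Step 1: cheapest edge leaving the tree is E–G (9); add G.
Step 2: cheapest edge leaving the tree is C–G (9); add C.
Step 3: cheapest edge leaving the tree is A–E (10); add A.
Step 4: cheapest edge leaving the tree is A–B (7); add B.
Step 5: cheapest edge leaving the tree is E–F (13); add F.
Step 6: cheapest edge leaving the tree is D–F (19); add D.
Vertex order: E, G, C, A, B, F, D. The 7th vertex is D.

D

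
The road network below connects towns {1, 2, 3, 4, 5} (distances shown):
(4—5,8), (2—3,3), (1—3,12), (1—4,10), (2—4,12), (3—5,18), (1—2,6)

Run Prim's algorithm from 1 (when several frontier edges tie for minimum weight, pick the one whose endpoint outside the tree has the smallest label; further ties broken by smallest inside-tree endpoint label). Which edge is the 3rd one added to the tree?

1-4

Grow the tree from 1 using Prim:
Step 1: cheapest edge leaving the tree is 1—2 (6); add 2.
Step 2: cheapest edge leaving the tree is 2—3 (3); add 3.
Step 3: cheapest edge leaving the tree is 1—4 (10); add 4.
Step 4: cheapest edge leaving the tree is 4—5 (8); add 5.
The 3rd edge added is 1—4.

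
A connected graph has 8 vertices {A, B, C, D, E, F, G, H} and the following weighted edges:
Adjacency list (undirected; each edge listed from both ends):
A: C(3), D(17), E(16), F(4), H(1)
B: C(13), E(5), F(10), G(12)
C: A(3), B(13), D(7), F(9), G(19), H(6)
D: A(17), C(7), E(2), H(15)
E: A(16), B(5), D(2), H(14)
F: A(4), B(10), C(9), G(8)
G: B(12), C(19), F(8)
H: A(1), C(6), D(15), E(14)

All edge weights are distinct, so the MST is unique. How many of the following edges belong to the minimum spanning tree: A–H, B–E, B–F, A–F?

Kruskal's algorithm — process edges by increasing weight (ties by edge label):
A–H (1): add — endpoints in different components.
D–E (2): add — endpoints in different components.
A–C (3): add — endpoints in different components.
A–F (4): add — endpoints in different components.
B–E (5): add — endpoints in different components.
C–H (6): skip — C and H already connected.
C–D (7): add — endpoints in different components.
F–G (8): add — endpoints in different components.
MST edge set: {A–H, D–E, A–C, A–F, B–E, C–D, F–G}.
Of the listed edges, {A–H, B–E, A–F} are in the MST → 3.

3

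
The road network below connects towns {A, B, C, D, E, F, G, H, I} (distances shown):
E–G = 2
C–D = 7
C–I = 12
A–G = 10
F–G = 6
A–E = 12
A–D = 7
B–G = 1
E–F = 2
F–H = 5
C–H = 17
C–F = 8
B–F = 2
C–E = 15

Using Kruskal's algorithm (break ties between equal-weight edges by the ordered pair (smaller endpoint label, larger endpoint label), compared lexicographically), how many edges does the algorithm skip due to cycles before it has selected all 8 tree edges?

Kruskal's algorithm — process edges by increasing weight (ties by edge label):
B–G (1): add — endpoints in different components.
B–F (2): add — endpoints in different components.
E–F (2): add — endpoints in different components.
E–G (2): skip — E and G already connected.
F–H (5): add — endpoints in different components.
F–G (6): skip — F and G already connected.
A–D (7): add — endpoints in different components.
C–D (7): add — endpoints in different components.
C–F (8): add — endpoints in different components.
A–G (10): skip — A and G already connected.
A–E (12): skip — A and E already connected.
C–I (12): add — endpoints in different components.
Edges rejected before the tree was complete: 4.

4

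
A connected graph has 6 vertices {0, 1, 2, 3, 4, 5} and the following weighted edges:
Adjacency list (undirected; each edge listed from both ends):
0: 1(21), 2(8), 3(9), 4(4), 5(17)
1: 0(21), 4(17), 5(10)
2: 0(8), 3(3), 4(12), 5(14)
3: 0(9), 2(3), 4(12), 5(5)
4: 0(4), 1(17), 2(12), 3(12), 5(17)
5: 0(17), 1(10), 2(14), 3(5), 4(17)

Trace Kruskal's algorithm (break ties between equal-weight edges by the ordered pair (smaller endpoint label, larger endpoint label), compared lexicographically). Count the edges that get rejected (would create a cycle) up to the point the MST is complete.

Kruskal: consider edges lightest-first.
2–3 (3): add — endpoints in different components.
0–4 (4): add — endpoints in different components.
3–5 (5): add — endpoints in different components.
0–2 (8): add — endpoints in different components.
0–3 (9): skip — 0 and 3 already connected.
1–5 (10): add — endpoints in different components.
Edges rejected before the tree was complete: 1.

1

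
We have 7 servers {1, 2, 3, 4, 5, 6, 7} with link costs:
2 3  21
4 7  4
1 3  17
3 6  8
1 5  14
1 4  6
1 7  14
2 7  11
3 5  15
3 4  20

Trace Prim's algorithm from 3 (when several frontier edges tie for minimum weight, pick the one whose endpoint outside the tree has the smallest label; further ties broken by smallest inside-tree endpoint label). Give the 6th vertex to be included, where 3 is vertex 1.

Prim's algorithm from 3:
Step 1: cheapest edge leaving the tree is 3 6 (8); add 6.
Step 2: cheapest edge leaving the tree is 3 5 (15); add 5.
Step 3: cheapest edge leaving the tree is 1 5 (14); add 1.
Step 4: cheapest edge leaving the tree is 1 4 (6); add 4.
Step 5: cheapest edge leaving the tree is 4 7 (4); add 7.
Step 6: cheapest edge leaving the tree is 2 7 (11); add 2.
Vertex order: 3, 6, 5, 1, 4, 7, 2. The 6th vertex is 7.

7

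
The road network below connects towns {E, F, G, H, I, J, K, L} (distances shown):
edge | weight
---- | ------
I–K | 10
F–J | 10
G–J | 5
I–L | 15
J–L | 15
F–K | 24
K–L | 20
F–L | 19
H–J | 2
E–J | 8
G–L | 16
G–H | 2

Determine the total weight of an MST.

62

Prim's algorithm from L:
Step 1: cheapest edge leaving the tree is I–L (15); add I.
Step 2: cheapest edge leaving the tree is I–K (10); add K.
Step 3: cheapest edge leaving the tree is J–L (15); add J.
Step 4: cheapest edge leaving the tree is H–J (2); add H.
Step 5: cheapest edge leaving the tree is G–H (2); add G.
Step 6: cheapest edge leaving the tree is E–J (8); add E.
Step 7: cheapest edge leaving the tree is F–J (10); add F.
MST edges: I–L, I–K, J–L, H–J, G–H, E–J, F–J; total weight 15+10+15+2+2+8+10 = 62.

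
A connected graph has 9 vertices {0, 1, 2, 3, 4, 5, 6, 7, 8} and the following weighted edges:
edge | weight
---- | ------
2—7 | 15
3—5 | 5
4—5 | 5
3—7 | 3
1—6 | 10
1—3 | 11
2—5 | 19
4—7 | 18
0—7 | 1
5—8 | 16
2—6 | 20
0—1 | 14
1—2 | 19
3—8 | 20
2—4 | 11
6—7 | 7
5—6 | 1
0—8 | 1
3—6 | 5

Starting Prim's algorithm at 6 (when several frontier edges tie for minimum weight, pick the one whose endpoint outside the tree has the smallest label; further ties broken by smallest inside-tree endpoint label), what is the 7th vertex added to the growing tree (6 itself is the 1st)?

Prim's algorithm from 6:
Step 1: cheapest edge leaving the tree is 5—6 (1); add 5.
Step 2: cheapest edge leaving the tree is 3—5 (5); add 3.
Step 3: cheapest edge leaving the tree is 3—7 (3); add 7.
Step 4: cheapest edge leaving the tree is 0—7 (1); add 0.
Step 5: cheapest edge leaving the tree is 0—8 (1); add 8.
Step 6: cheapest edge leaving the tree is 4—5 (5); add 4.
Step 7: cheapest edge leaving the tree is 1—6 (10); add 1.
Step 8: cheapest edge leaving the tree is 2—4 (11); add 2.
Vertex order: 6, 5, 3, 7, 0, 8, 4, 1, 2. The 7th vertex is 4.

4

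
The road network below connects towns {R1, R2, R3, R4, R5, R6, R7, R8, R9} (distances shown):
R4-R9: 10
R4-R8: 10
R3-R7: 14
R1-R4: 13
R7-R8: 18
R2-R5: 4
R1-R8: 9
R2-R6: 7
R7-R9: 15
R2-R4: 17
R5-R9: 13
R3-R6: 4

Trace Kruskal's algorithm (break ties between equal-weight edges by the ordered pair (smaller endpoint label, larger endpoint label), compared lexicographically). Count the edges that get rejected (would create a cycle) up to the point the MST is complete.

Kruskal's algorithm — process edges by increasing weight (ties by edge label):
R2-R5 (4): add — endpoints in different components.
R3-R6 (4): add — endpoints in different components.
R2-R6 (7): add — endpoints in different components.
R1-R8 (9): add — endpoints in different components.
R4-R8 (10): add — endpoints in different components.
R4-R9 (10): add — endpoints in different components.
R1-R4 (13): skip — R1 and R4 already connected.
R5-R9 (13): add — endpoints in different components.
R3-R7 (14): add — endpoints in different components.
Edges rejected before the tree was complete: 1.

1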